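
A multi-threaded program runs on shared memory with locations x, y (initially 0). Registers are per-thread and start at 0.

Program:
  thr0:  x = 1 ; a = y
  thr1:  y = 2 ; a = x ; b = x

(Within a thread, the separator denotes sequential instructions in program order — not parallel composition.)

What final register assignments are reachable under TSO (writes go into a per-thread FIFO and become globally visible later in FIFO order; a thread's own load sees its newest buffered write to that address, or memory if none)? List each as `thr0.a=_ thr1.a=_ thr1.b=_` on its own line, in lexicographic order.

outcome vector order: (thr0.a,thr1.a,thr1.b)
|TSO outcomes| = 6

thr0.a=0 thr1.a=0 thr1.b=0
thr0.a=0 thr1.a=0 thr1.b=1
thr0.a=0 thr1.a=1 thr1.b=1
thr0.a=2 thr1.a=0 thr1.b=0
thr0.a=2 thr1.a=0 thr1.b=1
thr0.a=2 thr1.a=1 thr1.b=1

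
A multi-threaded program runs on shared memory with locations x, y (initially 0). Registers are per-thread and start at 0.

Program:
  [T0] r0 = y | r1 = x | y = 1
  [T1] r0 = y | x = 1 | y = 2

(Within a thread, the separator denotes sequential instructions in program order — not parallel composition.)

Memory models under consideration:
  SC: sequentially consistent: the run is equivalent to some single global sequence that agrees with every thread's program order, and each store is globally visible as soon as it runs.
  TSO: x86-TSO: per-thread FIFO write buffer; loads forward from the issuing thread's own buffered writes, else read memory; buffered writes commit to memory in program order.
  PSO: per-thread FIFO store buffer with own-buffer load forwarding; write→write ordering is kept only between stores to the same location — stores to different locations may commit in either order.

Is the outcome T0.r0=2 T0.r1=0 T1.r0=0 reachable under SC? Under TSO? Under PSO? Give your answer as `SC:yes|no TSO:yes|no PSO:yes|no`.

SC:no TSO:no PSO:yes

outcome vector order: (T0.r0,T0.r1,T1.r0)
under SC → <0 0 0>, <0 0 1>, <0 1 0>, <2 1 0>
under TSO → <0 0 0>, <0 0 1>, <0 1 0>, <2 1 0>
under PSO → <0 0 0>, <0 0 1>, <0 1 0>, <2 0 0>, <2 1 0>
target <2 0 0> ∈ {PSO}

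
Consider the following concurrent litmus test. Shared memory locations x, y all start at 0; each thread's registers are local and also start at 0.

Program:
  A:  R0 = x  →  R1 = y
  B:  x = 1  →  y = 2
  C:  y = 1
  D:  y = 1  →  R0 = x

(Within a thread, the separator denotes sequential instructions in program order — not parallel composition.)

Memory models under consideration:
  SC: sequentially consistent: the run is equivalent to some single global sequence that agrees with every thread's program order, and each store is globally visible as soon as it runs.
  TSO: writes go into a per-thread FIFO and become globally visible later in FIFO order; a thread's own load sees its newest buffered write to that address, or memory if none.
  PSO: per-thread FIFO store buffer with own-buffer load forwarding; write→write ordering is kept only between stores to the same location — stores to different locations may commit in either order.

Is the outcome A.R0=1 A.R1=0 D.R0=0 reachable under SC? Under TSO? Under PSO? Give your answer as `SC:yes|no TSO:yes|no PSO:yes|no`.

outcome vector order: (A.R0,A.R1,D.R0)
under SC → (0,0,0), (0,0,1), (0,1,0), (0,1,1), (0,2,0), (0,2,1), (1,0,1), (1,1,0), (1,1,1), (1,2,0), (1,2,1)
under TSO → (0,0,0), (0,0,1), (0,1,0), (0,1,1), (0,2,0), (0,2,1), (1,0,0), (1,0,1), (1,1,0), (1,1,1), (1,2,0), (1,2,1)
under PSO → (0,0,0), (0,0,1), (0,1,0), (0,1,1), (0,2,0), (0,2,1), (1,0,0), (1,0,1), (1,1,0), (1,1,1), (1,2,0), (1,2,1)
target (1,0,0) ∈ {TSO,PSO}

SC:no TSO:yes PSO:yes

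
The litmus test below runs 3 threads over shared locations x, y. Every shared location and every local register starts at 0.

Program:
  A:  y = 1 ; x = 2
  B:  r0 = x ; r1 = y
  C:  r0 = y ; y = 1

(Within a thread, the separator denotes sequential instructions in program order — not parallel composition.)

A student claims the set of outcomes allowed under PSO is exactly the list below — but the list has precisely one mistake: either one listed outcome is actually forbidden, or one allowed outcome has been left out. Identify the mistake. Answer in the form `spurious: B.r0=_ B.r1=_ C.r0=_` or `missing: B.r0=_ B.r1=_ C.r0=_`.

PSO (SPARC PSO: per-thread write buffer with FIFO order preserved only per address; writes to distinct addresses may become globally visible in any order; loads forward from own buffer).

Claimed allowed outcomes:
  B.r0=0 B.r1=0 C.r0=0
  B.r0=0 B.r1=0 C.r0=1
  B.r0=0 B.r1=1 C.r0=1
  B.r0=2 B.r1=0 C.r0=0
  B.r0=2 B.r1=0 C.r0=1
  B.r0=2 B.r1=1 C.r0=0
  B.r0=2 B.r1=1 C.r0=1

outcome vector order: (B.r0,B.r1,C.r0)
PSO: 8 outcomes — {000 001 010 011 200 201 210 211}
PSO∖claimed = {010}

missing: B.r0=0 B.r1=1 C.r0=0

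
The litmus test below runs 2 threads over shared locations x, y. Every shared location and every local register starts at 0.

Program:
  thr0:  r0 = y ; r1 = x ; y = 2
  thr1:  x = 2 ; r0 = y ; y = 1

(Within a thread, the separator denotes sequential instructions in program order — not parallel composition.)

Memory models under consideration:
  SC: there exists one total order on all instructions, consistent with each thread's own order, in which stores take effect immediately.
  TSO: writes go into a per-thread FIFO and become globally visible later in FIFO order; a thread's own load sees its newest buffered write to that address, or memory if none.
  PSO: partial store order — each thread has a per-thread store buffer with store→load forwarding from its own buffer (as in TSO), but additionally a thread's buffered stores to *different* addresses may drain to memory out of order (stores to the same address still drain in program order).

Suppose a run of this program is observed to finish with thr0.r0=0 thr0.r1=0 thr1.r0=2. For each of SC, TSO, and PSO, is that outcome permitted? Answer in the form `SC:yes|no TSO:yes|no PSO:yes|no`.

outcome vector order: (thr0.r0,thr0.r1,thr1.r0)
SC (5): 000, 002, 020, 022, 120
TSO (5): 000, 002, 020, 022, 120
PSO (6): 000, 002, 020, 022, 100, 120
target 002 ∈ {SC,TSO,PSO}

SC:yes TSO:yes PSO:yes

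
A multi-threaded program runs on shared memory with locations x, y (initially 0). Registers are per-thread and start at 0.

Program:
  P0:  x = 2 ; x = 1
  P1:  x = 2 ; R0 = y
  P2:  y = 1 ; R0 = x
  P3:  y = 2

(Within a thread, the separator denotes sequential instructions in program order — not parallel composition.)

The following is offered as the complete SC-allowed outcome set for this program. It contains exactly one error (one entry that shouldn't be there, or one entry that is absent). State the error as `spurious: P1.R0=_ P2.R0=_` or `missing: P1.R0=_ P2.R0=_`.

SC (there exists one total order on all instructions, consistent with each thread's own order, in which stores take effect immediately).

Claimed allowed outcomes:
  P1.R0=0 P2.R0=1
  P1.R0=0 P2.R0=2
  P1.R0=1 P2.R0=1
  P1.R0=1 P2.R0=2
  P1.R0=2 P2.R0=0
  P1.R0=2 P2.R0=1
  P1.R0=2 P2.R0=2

missing: P1.R0=1 P2.R0=0

outcome vector order: (P1.R0,P2.R0)
[SC] allowed = {(0,1); (0,2); (1,0); (1,1); (1,2); (2,0); (2,1); (2,2)}
SC∖claimed = {(1,0)}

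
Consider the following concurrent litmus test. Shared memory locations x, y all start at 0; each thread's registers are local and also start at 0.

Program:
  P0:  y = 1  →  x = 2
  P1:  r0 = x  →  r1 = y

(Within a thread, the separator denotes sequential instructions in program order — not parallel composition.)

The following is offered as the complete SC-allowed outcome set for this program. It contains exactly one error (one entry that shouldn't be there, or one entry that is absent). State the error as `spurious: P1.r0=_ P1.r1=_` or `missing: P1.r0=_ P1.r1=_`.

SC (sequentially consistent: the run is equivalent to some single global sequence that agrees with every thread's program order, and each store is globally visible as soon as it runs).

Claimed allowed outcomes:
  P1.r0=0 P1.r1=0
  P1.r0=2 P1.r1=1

missing: P1.r0=0 P1.r1=1

outcome vector order: (P1.r0,P1.r1)
[SC] allowed = {0/0; 0/1; 2/1}
SC∖claimed = {0/1}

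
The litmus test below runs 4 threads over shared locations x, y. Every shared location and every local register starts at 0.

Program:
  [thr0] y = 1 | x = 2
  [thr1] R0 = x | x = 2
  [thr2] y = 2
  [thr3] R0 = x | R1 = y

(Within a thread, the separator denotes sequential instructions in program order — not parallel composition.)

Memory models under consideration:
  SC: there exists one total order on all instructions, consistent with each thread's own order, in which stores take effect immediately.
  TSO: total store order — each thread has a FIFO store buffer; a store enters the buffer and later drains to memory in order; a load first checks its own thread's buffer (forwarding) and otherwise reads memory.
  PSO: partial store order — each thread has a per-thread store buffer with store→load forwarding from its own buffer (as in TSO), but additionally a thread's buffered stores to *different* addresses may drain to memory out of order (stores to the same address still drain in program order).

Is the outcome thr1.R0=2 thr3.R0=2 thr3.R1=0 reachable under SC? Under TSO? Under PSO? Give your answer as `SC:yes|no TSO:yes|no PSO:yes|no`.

outcome vector order: (thr1.R0,thr3.R0,thr3.R1)
SC: 11 outcomes — {000 001 002 020 021 022 200 201 202 221 222}
TSO: 11 outcomes — {000 001 002 020 021 022 200 201 202 221 222}
PSO: 12 outcomes — {000 001 002 020 021 022 200 201 202 220 221 222}
target 220 ∈ {PSO}

SC:no TSO:no PSO:yes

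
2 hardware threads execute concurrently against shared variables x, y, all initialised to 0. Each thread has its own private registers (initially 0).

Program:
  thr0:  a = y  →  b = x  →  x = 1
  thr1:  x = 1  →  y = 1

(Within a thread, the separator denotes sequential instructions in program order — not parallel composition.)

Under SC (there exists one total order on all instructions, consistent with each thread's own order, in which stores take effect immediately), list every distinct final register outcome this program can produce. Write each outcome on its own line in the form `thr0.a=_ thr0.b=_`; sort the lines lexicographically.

outcome vector order: (thr0.a,thr0.b)
|SC outcomes| = 3

thr0.a=0 thr0.b=0
thr0.a=0 thr0.b=1
thr0.a=1 thr0.b=1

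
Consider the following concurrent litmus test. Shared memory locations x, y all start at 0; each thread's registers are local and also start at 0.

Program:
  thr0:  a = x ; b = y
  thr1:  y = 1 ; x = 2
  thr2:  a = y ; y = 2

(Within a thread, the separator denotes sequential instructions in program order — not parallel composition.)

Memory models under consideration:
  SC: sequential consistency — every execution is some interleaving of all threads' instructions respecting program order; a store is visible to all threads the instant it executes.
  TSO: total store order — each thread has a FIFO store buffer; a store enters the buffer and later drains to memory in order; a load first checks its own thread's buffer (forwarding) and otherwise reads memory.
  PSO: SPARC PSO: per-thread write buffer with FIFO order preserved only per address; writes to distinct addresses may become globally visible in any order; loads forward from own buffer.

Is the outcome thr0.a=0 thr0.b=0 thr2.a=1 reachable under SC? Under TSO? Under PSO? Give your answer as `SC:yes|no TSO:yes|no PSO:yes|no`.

SC:yes TSO:yes PSO:yes

outcome vector order: (thr0.a,thr0.b,thr2.a)
[SC] allowed = {<0 0 0> <0 0 1> <0 1 0> <0 1 1> <0 2 0> <0 2 1> <2 1 0> <2 1 1> <2 2 0> <2 2 1>}
[TSO] allowed = {<0 0 0> <0 0 1> <0 1 0> <0 1 1> <0 2 0> <0 2 1> <2 1 0> <2 1 1> <2 2 0> <2 2 1>}
[PSO] allowed = {<0 0 0> <0 0 1> <0 1 0> <0 1 1> <0 2 0> <0 2 1> <2 0 0> <2 0 1> <2 1 0> <2 1 1> <2 2 0> <2 2 1>}
target <0 0 1> ∈ {SC,TSO,PSO}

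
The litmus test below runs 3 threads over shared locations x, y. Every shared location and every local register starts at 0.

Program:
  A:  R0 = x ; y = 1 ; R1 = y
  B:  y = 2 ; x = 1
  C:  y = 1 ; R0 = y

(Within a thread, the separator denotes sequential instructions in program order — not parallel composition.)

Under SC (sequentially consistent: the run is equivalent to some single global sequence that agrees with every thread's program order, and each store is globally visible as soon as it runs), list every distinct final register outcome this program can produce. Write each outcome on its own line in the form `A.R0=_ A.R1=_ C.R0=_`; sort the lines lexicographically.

A.R0=0 A.R1=1 C.R0=1
A.R0=0 A.R1=1 C.R0=2
A.R0=0 A.R1=2 C.R0=1
A.R0=0 A.R1=2 C.R0=2
A.R0=1 A.R1=1 C.R0=1
A.R0=1 A.R1=1 C.R0=2

outcome vector order: (A.R0,A.R1,C.R0)
|SC outcomes| = 6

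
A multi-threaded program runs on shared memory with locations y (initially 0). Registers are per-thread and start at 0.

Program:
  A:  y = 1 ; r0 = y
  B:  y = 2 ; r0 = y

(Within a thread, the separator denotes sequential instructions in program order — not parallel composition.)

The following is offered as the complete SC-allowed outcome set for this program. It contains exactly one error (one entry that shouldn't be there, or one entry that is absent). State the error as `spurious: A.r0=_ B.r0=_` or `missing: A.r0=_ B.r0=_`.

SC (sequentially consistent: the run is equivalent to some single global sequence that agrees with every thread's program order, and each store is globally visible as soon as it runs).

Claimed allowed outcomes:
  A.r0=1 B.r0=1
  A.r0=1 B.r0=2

outcome vector order: (A.r0,B.r0)
SC (3): 11, 12, 22
SC∖claimed = {22}

missing: A.r0=2 B.r0=2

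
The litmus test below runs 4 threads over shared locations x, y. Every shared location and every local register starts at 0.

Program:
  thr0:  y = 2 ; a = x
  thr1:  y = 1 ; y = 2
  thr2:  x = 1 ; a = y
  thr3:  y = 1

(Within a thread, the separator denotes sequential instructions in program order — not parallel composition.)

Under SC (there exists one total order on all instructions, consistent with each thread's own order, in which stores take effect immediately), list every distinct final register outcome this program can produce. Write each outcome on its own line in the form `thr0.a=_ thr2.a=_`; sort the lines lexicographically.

outcome vector order: (thr0.a,thr2.a)
|SC outcomes| = 5

thr0.a=0 thr2.a=1
thr0.a=0 thr2.a=2
thr0.a=1 thr2.a=0
thr0.a=1 thr2.a=1
thr0.a=1 thr2.a=2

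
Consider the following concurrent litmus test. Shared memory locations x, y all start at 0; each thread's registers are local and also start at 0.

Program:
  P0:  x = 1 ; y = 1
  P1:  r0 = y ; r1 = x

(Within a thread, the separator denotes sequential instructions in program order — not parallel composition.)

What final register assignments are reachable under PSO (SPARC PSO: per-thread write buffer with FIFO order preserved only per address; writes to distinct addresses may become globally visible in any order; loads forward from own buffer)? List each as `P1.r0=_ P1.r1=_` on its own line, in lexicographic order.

outcome vector order: (P1.r0,P1.r1)
|PSO outcomes| = 4

P1.r0=0 P1.r1=0
P1.r0=0 P1.r1=1
P1.r0=1 P1.r1=0
P1.r0=1 P1.r1=1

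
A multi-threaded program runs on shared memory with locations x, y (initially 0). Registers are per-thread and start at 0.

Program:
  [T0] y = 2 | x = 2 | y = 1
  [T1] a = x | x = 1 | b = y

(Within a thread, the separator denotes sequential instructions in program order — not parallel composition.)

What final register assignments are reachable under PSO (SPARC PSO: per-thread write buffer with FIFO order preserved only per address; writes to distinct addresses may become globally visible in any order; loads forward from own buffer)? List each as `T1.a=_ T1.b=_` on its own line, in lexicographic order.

outcome vector order: (T1.a,T1.b)
|PSO outcomes| = 6

T1.a=0 T1.b=0
T1.a=0 T1.b=1
T1.a=0 T1.b=2
T1.a=2 T1.b=0
T1.a=2 T1.b=1
T1.a=2 T1.b=2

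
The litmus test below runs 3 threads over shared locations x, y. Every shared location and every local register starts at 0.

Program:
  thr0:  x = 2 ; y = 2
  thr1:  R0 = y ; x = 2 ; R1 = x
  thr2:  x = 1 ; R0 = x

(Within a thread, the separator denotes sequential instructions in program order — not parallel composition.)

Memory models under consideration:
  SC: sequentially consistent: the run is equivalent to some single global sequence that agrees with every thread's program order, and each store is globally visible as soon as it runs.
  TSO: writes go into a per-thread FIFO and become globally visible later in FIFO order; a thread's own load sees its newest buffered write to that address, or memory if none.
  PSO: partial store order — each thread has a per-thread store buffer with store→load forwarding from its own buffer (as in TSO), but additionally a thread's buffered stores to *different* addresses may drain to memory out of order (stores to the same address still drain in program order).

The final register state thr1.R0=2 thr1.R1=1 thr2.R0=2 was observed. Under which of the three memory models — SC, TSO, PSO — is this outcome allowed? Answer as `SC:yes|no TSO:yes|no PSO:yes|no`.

outcome vector order: (thr1.R0,thr1.R1,thr2.R0)
SC (7): 011; 012; 021; 022; 211; 221; 222
TSO (7): 011; 012; 021; 022; 211; 221; 222
PSO (8): 011; 012; 021; 022; 211; 212; 221; 222
target 212 ∈ {PSO}

SC:no TSO:no PSO:yes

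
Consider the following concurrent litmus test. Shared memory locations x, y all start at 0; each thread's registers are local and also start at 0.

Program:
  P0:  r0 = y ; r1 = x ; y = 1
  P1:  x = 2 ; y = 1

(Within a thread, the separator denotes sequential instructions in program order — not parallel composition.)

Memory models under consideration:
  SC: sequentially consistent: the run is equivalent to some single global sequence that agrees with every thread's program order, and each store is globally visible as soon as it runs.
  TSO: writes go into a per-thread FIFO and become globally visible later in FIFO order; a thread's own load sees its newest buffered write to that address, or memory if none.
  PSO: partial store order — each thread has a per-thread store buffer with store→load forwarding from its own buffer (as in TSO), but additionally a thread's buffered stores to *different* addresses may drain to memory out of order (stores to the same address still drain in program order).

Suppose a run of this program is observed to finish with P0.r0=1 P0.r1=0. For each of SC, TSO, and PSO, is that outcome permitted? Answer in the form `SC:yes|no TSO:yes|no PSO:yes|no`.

outcome vector order: (P0.r0,P0.r1)
SC (3): (0,0) (0,2) (1,2)
TSO (3): (0,0) (0,2) (1,2)
PSO (4): (0,0) (0,2) (1,0) (1,2)
target (1,0) ∈ {PSO}

SC:no TSO:no PSO:yes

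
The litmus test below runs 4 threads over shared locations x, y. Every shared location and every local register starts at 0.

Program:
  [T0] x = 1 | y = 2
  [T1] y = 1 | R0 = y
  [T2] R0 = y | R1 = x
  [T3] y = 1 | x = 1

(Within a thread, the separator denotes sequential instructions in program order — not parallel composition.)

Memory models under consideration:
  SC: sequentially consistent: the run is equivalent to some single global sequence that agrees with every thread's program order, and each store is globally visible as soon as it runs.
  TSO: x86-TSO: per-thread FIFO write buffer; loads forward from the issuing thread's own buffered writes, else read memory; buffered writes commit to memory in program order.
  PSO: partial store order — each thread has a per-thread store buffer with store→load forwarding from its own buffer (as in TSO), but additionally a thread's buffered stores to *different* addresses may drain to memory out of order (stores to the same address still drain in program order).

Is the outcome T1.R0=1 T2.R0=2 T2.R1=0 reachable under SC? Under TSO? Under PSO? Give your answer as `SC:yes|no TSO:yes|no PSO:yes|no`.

outcome vector order: (T1.R0,T2.R0,T2.R1)
SC (10): (1,0,0) (1,0,1) (1,1,0) (1,1,1) (1,2,1) (2,0,0) (2,0,1) (2,1,0) (2,1,1) (2,2,1)
TSO (10): (1,0,0) (1,0,1) (1,1,0) (1,1,1) (1,2,1) (2,0,0) (2,0,1) (2,1,0) (2,1,1) (2,2,1)
PSO (12): (1,0,0) (1,0,1) (1,1,0) (1,1,1) (1,2,0) (1,2,1) (2,0,0) (2,0,1) (2,1,0) (2,1,1) (2,2,0) (2,2,1)
target (1,2,0) ∈ {PSO}

SC:no TSO:no PSO:yes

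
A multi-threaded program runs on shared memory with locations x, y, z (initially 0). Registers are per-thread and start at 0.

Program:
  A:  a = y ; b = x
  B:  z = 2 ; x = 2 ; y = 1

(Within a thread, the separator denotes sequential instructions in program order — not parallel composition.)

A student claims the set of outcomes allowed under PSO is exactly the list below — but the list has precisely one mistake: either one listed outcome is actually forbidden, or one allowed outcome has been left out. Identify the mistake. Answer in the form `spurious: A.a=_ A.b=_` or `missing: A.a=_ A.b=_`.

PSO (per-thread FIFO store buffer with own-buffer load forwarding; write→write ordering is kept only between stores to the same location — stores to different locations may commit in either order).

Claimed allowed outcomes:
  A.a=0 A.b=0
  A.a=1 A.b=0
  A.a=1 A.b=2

outcome vector order: (A.a,A.b)
PSO (4): (0,0); (0,2); (1,0); (1,2)
PSO∖claimed = {(0,2)}

missing: A.a=0 A.b=2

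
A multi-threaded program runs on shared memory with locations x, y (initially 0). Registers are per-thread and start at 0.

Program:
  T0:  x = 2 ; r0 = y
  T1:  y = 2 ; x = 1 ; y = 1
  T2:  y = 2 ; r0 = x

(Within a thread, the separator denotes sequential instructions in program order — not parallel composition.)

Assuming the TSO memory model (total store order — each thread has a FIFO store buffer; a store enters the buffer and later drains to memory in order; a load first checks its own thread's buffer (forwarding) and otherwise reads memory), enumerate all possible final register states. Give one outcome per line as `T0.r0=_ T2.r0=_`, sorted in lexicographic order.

T0.r0=0 T2.r0=0
T0.r0=0 T2.r0=1
T0.r0=0 T2.r0=2
T0.r0=1 T2.r0=0
T0.r0=1 T2.r0=1
T0.r0=1 T2.r0=2
T0.r0=2 T2.r0=0
T0.r0=2 T2.r0=1
T0.r0=2 T2.r0=2

outcome vector order: (T0.r0,T2.r0)
|TSO outcomes| = 9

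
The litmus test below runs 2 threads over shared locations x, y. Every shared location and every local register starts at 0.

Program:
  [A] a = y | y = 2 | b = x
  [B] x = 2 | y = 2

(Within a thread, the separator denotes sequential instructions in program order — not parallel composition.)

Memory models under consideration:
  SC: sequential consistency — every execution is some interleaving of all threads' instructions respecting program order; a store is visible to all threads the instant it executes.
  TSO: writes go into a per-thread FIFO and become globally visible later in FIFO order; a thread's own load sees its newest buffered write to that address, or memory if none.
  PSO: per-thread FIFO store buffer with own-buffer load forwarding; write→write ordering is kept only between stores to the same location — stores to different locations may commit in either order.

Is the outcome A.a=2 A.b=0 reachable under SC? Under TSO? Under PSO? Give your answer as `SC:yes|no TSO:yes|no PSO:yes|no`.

SC:no TSO:no PSO:yes

outcome vector order: (A.a,A.b)
[SC] allowed = {0/0, 0/2, 2/2}
[TSO] allowed = {0/0, 0/2, 2/2}
[PSO] allowed = {0/0, 0/2, 2/0, 2/2}
target 2/0 ∈ {PSO}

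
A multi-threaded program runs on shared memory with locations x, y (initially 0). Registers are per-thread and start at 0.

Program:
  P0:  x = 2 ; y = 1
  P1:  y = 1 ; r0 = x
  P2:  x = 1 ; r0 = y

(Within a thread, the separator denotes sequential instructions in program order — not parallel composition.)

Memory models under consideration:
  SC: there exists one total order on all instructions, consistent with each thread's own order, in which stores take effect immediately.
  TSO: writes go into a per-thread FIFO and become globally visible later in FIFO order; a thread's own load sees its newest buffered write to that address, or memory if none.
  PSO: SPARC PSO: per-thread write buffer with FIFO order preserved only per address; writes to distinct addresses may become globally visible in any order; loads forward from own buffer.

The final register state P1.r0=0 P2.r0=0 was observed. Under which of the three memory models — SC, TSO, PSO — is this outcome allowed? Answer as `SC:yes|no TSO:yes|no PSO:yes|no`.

outcome vector order: (P1.r0,P2.r0)
SC (5): 01, 10, 11, 20, 21
TSO (6): 00, 01, 10, 11, 20, 21
PSO (6): 00, 01, 10, 11, 20, 21
target 00 ∈ {TSO,PSO}

SC:no TSO:yes PSO:yes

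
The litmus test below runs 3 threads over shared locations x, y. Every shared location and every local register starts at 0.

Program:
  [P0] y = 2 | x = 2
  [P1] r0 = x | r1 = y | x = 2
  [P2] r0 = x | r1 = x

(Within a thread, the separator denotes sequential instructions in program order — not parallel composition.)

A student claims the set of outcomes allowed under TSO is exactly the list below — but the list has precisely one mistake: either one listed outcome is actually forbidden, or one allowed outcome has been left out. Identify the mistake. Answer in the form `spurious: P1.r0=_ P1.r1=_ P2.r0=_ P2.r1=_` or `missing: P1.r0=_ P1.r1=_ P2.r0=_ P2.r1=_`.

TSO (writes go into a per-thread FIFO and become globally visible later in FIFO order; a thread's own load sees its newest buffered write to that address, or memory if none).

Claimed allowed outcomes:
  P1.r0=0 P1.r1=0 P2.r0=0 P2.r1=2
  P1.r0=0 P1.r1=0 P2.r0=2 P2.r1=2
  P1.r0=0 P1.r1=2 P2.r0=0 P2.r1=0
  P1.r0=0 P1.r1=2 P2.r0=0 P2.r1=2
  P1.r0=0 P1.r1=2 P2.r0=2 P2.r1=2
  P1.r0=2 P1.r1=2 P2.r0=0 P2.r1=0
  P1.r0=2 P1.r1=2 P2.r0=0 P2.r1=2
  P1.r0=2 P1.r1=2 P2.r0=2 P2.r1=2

missing: P1.r0=0 P1.r1=0 P2.r0=0 P2.r1=0

outcome vector order: (P1.r0,P1.r1,P2.r0,P2.r1)
under TSO → 0/0/0/0; 0/0/0/2; 0/0/2/2; 0/2/0/0; 0/2/0/2; 0/2/2/2; 2/2/0/0; 2/2/0/2; 2/2/2/2
TSO∖claimed = {0/0/0/0}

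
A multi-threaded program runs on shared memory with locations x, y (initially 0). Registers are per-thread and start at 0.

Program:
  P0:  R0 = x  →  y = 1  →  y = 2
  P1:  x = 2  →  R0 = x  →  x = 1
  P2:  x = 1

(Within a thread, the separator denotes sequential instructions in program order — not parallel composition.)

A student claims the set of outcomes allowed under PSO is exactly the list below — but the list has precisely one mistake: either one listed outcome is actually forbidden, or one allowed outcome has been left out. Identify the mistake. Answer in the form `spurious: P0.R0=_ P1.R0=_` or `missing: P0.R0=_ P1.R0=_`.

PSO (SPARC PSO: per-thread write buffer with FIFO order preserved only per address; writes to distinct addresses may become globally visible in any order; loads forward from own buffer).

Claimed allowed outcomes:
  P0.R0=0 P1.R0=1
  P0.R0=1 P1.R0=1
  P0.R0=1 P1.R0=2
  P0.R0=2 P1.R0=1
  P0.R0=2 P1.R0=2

missing: P0.R0=0 P1.R0=2

outcome vector order: (P0.R0,P1.R0)
PSO (6): 01; 02; 11; 12; 21; 22
PSO∖claimed = {02}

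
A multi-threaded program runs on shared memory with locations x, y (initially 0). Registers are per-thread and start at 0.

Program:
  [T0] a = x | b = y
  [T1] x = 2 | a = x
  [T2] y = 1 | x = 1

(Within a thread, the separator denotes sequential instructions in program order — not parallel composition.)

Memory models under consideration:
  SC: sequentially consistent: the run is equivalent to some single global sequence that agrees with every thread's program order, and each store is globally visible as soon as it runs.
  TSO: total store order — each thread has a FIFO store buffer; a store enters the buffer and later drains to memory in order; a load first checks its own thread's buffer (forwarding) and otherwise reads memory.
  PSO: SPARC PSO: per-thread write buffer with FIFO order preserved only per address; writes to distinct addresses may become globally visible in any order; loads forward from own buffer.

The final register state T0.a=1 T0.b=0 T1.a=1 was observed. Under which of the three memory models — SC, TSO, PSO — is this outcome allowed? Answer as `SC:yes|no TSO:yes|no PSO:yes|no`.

SC:no TSO:no PSO:yes

outcome vector order: (T0.a,T0.b,T1.a)
under SC → 0/0/1; 0/0/2; 0/1/1; 0/1/2; 1/1/1; 1/1/2; 2/0/1; 2/0/2; 2/1/1; 2/1/2
under TSO → 0/0/1; 0/0/2; 0/1/1; 0/1/2; 1/1/1; 1/1/2; 2/0/1; 2/0/2; 2/1/1; 2/1/2
under PSO → 0/0/1; 0/0/2; 0/1/1; 0/1/2; 1/0/1; 1/0/2; 1/1/1; 1/1/2; 2/0/1; 2/0/2; 2/1/1; 2/1/2
target 1/0/1 ∈ {PSO}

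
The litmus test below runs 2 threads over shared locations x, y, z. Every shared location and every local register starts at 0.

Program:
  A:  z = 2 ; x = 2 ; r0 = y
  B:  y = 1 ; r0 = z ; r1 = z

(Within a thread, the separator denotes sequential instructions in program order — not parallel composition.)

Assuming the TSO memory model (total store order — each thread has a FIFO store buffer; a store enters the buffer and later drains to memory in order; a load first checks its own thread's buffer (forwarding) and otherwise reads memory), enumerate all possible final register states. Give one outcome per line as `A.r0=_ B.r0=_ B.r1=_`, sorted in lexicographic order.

outcome vector order: (A.r0,B.r0,B.r1)
|TSO outcomes| = 6

A.r0=0 B.r0=0 B.r1=0
A.r0=0 B.r0=0 B.r1=2
A.r0=0 B.r0=2 B.r1=2
A.r0=1 B.r0=0 B.r1=0
A.r0=1 B.r0=0 B.r1=2
A.r0=1 B.r0=2 B.r1=2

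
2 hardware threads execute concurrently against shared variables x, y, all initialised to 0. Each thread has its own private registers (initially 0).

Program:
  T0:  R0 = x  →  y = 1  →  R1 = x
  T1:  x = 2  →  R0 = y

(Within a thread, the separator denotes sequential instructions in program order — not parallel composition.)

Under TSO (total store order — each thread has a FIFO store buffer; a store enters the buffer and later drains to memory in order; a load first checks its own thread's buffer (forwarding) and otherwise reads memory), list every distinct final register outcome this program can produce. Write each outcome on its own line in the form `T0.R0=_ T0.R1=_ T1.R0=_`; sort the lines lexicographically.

outcome vector order: (T0.R0,T0.R1,T1.R0)
|TSO outcomes| = 6

T0.R0=0 T0.R1=0 T1.R0=0
T0.R0=0 T0.R1=0 T1.R0=1
T0.R0=0 T0.R1=2 T1.R0=0
T0.R0=0 T0.R1=2 T1.R0=1
T0.R0=2 T0.R1=2 T1.R0=0
T0.R0=2 T0.R1=2 T1.R0=1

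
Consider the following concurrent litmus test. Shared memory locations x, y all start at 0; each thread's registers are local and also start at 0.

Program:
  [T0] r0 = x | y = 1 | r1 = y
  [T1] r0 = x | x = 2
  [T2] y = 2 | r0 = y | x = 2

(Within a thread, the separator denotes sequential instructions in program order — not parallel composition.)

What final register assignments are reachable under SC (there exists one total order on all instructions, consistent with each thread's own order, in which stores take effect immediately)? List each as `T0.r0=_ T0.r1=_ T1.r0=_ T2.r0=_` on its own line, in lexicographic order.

outcome vector order: (T0.r0,T0.r1,T1.r0,T2.r0)
|SC outcomes| = 10

T0.r0=0 T0.r1=1 T1.r0=0 T2.r0=1
T0.r0=0 T0.r1=1 T1.r0=0 T2.r0=2
T0.r0=0 T0.r1=1 T1.r0=2 T2.r0=1
T0.r0=0 T0.r1=1 T1.r0=2 T2.r0=2
T0.r0=0 T0.r1=2 T1.r0=0 T2.r0=2
T0.r0=0 T0.r1=2 T1.r0=2 T2.r0=2
T0.r0=2 T0.r1=1 T1.r0=0 T2.r0=1
T0.r0=2 T0.r1=1 T1.r0=0 T2.r0=2
T0.r0=2 T0.r1=1 T1.r0=2 T2.r0=2
T0.r0=2 T0.r1=2 T1.r0=0 T2.r0=2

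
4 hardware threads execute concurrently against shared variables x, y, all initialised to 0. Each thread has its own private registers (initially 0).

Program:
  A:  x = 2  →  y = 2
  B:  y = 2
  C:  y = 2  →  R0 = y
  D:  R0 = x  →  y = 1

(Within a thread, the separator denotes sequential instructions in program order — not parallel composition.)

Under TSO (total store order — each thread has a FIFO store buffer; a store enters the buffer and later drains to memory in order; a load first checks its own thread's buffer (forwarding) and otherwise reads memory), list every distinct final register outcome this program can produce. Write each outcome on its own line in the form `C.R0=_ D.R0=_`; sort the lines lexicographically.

C.R0=1 D.R0=0
C.R0=1 D.R0=2
C.R0=2 D.R0=0
C.R0=2 D.R0=2

outcome vector order: (C.R0,D.R0)
|TSO outcomes| = 4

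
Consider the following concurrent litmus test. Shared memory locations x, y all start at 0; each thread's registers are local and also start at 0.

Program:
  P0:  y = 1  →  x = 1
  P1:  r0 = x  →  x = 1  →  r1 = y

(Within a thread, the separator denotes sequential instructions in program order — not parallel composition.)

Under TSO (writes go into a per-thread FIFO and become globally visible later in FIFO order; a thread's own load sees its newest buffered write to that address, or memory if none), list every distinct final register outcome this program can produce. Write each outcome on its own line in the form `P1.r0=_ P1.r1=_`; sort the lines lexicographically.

P1.r0=0 P1.r1=0
P1.r0=0 P1.r1=1
P1.r0=1 P1.r1=1

outcome vector order: (P1.r0,P1.r1)
|TSO outcomes| = 3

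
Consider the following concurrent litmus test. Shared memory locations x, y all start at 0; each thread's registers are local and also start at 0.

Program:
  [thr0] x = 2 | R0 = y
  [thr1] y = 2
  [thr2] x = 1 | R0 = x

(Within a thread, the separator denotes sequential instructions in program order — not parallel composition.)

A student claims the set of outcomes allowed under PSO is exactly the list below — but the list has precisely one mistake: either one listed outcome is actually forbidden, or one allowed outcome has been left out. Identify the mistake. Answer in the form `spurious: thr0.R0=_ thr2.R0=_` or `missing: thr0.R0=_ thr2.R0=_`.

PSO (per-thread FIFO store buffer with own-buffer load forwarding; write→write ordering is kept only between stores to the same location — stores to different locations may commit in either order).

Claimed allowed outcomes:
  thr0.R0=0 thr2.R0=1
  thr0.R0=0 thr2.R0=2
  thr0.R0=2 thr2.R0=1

outcome vector order: (thr0.R0,thr2.R0)
PSO: 4 outcomes — {01, 02, 21, 22}
PSO∖claimed = {22}

missing: thr0.R0=2 thr2.R0=2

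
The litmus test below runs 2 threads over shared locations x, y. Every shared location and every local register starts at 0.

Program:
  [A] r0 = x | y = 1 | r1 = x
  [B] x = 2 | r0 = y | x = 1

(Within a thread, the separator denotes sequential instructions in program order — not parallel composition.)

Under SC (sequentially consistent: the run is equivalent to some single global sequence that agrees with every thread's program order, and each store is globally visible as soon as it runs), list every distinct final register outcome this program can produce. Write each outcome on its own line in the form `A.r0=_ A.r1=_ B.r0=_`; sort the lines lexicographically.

outcome vector order: (A.r0,A.r1,B.r0)
|SC outcomes| = 10

A.r0=0 A.r1=0 B.r0=1
A.r0=0 A.r1=1 B.r0=0
A.r0=0 A.r1=1 B.r0=1
A.r0=0 A.r1=2 B.r0=0
A.r0=0 A.r1=2 B.r0=1
A.r0=1 A.r1=1 B.r0=0
A.r0=2 A.r1=1 B.r0=0
A.r0=2 A.r1=1 B.r0=1
A.r0=2 A.r1=2 B.r0=0
A.r0=2 A.r1=2 B.r0=1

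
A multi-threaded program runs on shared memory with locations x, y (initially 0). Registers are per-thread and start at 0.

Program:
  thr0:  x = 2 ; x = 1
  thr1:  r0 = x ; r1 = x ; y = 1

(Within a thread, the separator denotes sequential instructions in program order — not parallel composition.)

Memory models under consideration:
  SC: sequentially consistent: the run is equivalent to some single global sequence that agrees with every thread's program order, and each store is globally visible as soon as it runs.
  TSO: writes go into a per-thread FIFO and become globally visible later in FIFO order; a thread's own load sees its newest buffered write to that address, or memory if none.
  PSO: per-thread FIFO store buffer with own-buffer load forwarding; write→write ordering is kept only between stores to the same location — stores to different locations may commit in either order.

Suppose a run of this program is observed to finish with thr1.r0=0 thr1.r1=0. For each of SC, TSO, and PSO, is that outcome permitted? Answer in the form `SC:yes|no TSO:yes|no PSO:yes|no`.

SC:yes TSO:yes PSO:yes

outcome vector order: (thr1.r0,thr1.r1)
[SC] allowed = {<0 0>; <0 1>; <0 2>; <1 1>; <2 1>; <2 2>}
[TSO] allowed = {<0 0>; <0 1>; <0 2>; <1 1>; <2 1>; <2 2>}
[PSO] allowed = {<0 0>; <0 1>; <0 2>; <1 1>; <2 1>; <2 2>}
target <0 0> ∈ {SC,TSO,PSO}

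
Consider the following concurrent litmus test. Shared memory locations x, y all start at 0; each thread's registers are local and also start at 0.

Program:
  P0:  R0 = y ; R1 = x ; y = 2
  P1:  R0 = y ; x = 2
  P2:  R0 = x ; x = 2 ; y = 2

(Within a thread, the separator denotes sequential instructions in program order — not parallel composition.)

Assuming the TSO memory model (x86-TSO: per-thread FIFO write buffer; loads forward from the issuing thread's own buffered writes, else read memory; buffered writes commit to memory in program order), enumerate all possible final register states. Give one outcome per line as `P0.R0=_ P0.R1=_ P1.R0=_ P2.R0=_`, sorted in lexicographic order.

P0.R0=0 P0.R1=0 P1.R0=0 P2.R0=0
P0.R0=0 P0.R1=0 P1.R0=0 P2.R0=2
P0.R0=0 P0.R1=0 P1.R0=2 P2.R0=0
P0.R0=0 P0.R1=0 P1.R0=2 P2.R0=2
P0.R0=0 P0.R1=2 P1.R0=0 P2.R0=0
P0.R0=0 P0.R1=2 P1.R0=0 P2.R0=2
P0.R0=0 P0.R1=2 P1.R0=2 P2.R0=0
P0.R0=2 P0.R1=2 P1.R0=0 P2.R0=0
P0.R0=2 P0.R1=2 P1.R0=0 P2.R0=2
P0.R0=2 P0.R1=2 P1.R0=2 P2.R0=0

outcome vector order: (P0.R0,P0.R1,P1.R0,P2.R0)
|TSO outcomes| = 10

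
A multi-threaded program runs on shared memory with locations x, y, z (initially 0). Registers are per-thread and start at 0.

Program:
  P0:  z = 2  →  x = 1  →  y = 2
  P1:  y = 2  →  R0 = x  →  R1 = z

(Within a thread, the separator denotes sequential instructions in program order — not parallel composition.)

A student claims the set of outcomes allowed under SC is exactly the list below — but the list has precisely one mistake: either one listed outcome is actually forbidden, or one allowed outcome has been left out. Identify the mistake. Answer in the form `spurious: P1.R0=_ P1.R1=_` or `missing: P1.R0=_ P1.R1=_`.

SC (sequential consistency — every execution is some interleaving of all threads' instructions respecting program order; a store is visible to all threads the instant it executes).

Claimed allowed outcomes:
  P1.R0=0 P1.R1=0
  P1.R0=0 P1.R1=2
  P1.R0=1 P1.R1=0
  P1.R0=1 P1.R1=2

outcome vector order: (P1.R0,P1.R1)
[SC] allowed = {<0 0>, <0 2>, <1 2>}
claimed∖SC = {<1 0>}

spurious: P1.R0=1 P1.R1=0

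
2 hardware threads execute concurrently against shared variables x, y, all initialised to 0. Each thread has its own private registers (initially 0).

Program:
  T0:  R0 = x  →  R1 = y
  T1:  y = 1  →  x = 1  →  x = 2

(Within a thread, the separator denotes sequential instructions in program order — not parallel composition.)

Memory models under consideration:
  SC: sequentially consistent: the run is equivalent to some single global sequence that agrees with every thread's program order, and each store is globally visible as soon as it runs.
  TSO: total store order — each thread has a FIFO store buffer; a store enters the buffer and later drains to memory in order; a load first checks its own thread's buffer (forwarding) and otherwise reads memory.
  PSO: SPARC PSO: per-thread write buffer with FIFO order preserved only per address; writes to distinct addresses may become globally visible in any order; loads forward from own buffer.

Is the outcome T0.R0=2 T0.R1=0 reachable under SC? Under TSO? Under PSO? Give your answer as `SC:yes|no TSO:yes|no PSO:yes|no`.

SC:no TSO:no PSO:yes

outcome vector order: (T0.R0,T0.R1)
under SC → (0,0) (0,1) (1,1) (2,1)
under TSO → (0,0) (0,1) (1,1) (2,1)
under PSO → (0,0) (0,1) (1,0) (1,1) (2,0) (2,1)
target (2,0) ∈ {PSO}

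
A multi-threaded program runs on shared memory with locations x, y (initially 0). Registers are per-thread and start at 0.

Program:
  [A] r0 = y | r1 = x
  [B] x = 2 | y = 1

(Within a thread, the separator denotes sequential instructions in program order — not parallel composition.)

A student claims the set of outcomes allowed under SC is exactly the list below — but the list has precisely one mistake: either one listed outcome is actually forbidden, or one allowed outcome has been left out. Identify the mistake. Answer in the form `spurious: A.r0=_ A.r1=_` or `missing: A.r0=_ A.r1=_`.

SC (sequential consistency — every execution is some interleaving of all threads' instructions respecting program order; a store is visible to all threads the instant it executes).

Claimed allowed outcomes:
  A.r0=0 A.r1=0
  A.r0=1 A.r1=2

outcome vector order: (A.r0,A.r1)
SC (3): (0,0), (0,2), (1,2)
SC∖claimed = {(0,2)}

missing: A.r0=0 A.r1=2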